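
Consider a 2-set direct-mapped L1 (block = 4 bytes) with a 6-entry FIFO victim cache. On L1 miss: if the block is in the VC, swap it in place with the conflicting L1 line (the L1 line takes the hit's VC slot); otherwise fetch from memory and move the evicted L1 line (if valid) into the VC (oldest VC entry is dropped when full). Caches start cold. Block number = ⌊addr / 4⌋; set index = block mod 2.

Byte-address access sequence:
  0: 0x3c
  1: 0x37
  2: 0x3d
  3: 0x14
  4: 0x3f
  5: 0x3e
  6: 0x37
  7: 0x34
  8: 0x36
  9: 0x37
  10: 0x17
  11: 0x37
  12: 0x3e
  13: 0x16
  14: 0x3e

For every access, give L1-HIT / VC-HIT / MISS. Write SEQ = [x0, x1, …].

#0 0x3c→b15/s1 MISS; vc=[]
#1 0x37→b13/s1 MISS; vc=[15]
#2 0x3d→b15/s1 VC-HIT; vc=[13]
#3 0x14→b5/s1 MISS; vc=[13,15]
#4 0x3f→b15/s1 VC-HIT; vc=[13,5]
#5 0x3e→b15/s1 L1-HIT; vc=[13,5]
#6 0x37→b13/s1 VC-HIT; vc=[15,5]
#7 0x34→b13/s1 L1-HIT; vc=[15,5]
#8 0x36→b13/s1 L1-HIT; vc=[15,5]
#9 0x37→b13/s1 L1-HIT; vc=[15,5]
#10 0x17→b5/s1 VC-HIT; vc=[15,13]
#11 0x37→b13/s1 VC-HIT; vc=[15,5]
#12 0x3e→b15/s1 VC-HIT; vc=[13,5]
#13 0x16→b5/s1 VC-HIT; vc=[13,15]
#14 0x3e→b15/s1 VC-HIT; vc=[13,5]

SEQ = [MISS, MISS, VC-HIT, MISS, VC-HIT, L1-HIT, VC-HIT, L1-HIT, L1-HIT, L1-HIT, VC-HIT, VC-HIT, VC-HIT, VC-HIT, VC-HIT]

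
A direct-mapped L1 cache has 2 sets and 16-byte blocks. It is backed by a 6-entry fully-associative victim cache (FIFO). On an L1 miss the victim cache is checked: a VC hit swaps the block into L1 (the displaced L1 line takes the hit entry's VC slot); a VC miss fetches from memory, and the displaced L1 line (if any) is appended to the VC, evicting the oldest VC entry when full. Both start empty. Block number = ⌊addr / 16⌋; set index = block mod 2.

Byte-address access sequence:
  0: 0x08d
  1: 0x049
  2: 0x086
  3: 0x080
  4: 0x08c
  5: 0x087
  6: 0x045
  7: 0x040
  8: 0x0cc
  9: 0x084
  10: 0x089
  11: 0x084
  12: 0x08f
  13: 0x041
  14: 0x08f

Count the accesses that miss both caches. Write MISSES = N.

0: 0x8d (blk 8, set 0) → MISS  vc=[]
1: 0x49 (blk 4, set 0) → MISS  vc=[8]
2: 0x86 (blk 8, set 0) → VC-HIT  vc=[4]
3: 0x80 (blk 8, set 0) → L1-HIT  vc=[4]
4: 0x8c (blk 8, set 0) → L1-HIT  vc=[4]
5: 0x87 (blk 8, set 0) → L1-HIT  vc=[4]
6: 0x45 (blk 4, set 0) → VC-HIT  vc=[8]
7: 0x40 (blk 4, set 0) → L1-HIT  vc=[8]
8: 0xcc (blk 12, set 0) → MISS  vc=[8, 4]
9: 0x84 (blk 8, set 0) → VC-HIT  vc=[12, 4]
10: 0x89 (blk 8, set 0) → L1-HIT  vc=[12, 4]
11: 0x84 (blk 8, set 0) → L1-HIT  vc=[12, 4]
12: 0x8f (blk 8, set 0) → L1-HIT  vc=[12, 4]
13: 0x41 (blk 4, set 0) → VC-HIT  vc=[12, 8]
14: 0x8f (blk 8, set 0) → VC-HIT  vc=[12, 4]

MISSES = 3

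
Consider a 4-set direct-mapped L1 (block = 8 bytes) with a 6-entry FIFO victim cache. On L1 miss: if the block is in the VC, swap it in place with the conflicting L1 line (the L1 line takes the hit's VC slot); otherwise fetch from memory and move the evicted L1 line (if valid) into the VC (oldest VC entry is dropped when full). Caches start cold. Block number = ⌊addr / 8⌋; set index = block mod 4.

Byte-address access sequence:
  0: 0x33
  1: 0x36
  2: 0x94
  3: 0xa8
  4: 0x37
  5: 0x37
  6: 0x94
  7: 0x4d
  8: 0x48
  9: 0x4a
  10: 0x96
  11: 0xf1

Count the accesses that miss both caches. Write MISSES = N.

MISSES = 5

0: 0x33 (blk 6, set 2) → MISS  vc=[]
1: 0x36 (blk 6, set 2) → L1-HIT  vc=[]
2: 0x94 (blk 18, set 2) → MISS  vc=[6]
3: 0xa8 (blk 21, set 1) → MISS  vc=[6]
4: 0x37 (blk 6, set 2) → VC-HIT  vc=[18]
5: 0x37 (blk 6, set 2) → L1-HIT  vc=[18]
6: 0x94 (blk 18, set 2) → VC-HIT  vc=[6]
7: 0x4d (blk 9, set 1) → MISS  vc=[6, 21]
8: 0x48 (blk 9, set 1) → L1-HIT  vc=[6, 21]
9: 0x4a (blk 9, set 1) → L1-HIT  vc=[6, 21]
10: 0x96 (blk 18, set 2) → L1-HIT  vc=[6, 21]
11: 0xf1 (blk 30, set 2) → MISS  vc=[6, 21, 18]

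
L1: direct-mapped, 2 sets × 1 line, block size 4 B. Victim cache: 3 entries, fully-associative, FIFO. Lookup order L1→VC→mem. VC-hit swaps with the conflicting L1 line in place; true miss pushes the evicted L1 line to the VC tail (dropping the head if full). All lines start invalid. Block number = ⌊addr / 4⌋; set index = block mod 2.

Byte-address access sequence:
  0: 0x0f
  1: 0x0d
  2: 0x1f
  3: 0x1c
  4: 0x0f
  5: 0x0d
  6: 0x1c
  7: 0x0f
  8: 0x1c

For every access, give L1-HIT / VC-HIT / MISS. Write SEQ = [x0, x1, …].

#0 0xf→b3/s1 MISS; vc=[]
#1 0xd→b3/s1 L1-HIT; vc=[]
#2 0x1f→b7/s1 MISS; vc=[3]
#3 0x1c→b7/s1 L1-HIT; vc=[3]
#4 0xf→b3/s1 VC-HIT; vc=[7]
#5 0xd→b3/s1 L1-HIT; vc=[7]
#6 0x1c→b7/s1 VC-HIT; vc=[3]
#7 0xf→b3/s1 VC-HIT; vc=[7]
#8 0x1c→b7/s1 VC-HIT; vc=[3]

SEQ = [MISS, L1-HIT, MISS, L1-HIT, VC-HIT, L1-HIT, VC-HIT, VC-HIT, VC-HIT]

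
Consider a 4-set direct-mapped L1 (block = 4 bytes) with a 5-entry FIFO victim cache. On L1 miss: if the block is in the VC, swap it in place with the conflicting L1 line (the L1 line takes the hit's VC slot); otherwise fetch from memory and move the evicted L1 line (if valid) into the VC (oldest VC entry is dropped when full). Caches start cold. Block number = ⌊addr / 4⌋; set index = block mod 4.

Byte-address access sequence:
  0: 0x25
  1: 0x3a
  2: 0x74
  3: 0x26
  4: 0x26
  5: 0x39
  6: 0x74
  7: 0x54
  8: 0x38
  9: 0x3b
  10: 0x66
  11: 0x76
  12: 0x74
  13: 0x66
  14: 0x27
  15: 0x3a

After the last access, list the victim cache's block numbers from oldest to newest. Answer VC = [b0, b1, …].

VC = [25, 29, 21]

  [0] addr=0x25 blk=9 s=1: MISS | VC []
  [1] addr=0x3a blk=14 s=2: MISS | VC []
  [2] addr=0x74 blk=29 s=1: MISS | VC [9]
  [3] addr=0x26 blk=9 s=1: VC-HIT | VC [29]
  [4] addr=0x26 blk=9 s=1: L1-HIT | VC [29]
  [5] addr=0x39 blk=14 s=2: L1-HIT | VC [29]
  [6] addr=0x74 blk=29 s=1: VC-HIT | VC [9]
  [7] addr=0x54 blk=21 s=1: MISS | VC [9, 29]
  [8] addr=0x38 blk=14 s=2: L1-HIT | VC [9, 29]
  [9] addr=0x3b blk=14 s=2: L1-HIT | VC [9, 29]
  [10] addr=0x66 blk=25 s=1: MISS | VC [9, 29, 21]
  [11] addr=0x76 blk=29 s=1: VC-HIT | VC [9, 25, 21]
  [12] addr=0x74 blk=29 s=1: L1-HIT | VC [9, 25, 21]
  [13] addr=0x66 blk=25 s=1: VC-HIT | VC [9, 29, 21]
  [14] addr=0x27 blk=9 s=1: VC-HIT | VC [25, 29, 21]
  [15] addr=0x3a blk=14 s=2: L1-HIT | VC [25, 29, 21]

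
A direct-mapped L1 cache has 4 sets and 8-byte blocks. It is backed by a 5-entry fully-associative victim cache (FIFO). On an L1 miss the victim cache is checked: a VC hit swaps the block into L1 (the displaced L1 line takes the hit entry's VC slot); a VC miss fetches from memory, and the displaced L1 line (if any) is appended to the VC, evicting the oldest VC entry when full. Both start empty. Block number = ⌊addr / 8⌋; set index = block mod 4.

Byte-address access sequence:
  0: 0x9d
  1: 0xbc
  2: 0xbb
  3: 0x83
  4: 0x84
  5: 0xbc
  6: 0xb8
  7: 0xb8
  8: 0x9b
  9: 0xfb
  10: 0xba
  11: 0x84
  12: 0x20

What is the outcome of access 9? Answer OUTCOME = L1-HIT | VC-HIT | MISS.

OUTCOME = MISS

  [0] addr=0x9d blk=19 s=3: MISS | VC []
  [1] addr=0xbc blk=23 s=3: MISS | VC [19]
  [2] addr=0xbb blk=23 s=3: L1-HIT | VC [19]
  [3] addr=0x83 blk=16 s=0: MISS | VC [19]
  [4] addr=0x84 blk=16 s=0: L1-HIT | VC [19]
  [5] addr=0xbc blk=23 s=3: L1-HIT | VC [19]
  [6] addr=0xb8 blk=23 s=3: L1-HIT | VC [19]
  [7] addr=0xb8 blk=23 s=3: L1-HIT | VC [19]
  [8] addr=0x9b blk=19 s=3: VC-HIT | VC [23]
  [9] addr=0xfb blk=31 s=3: MISS | VC [23, 19]
  [10] addr=0xba blk=23 s=3: VC-HIT | VC [31, 19]
  [11] addr=0x84 blk=16 s=0: L1-HIT | VC [31, 19]
  [12] addr=0x20 blk=4 s=0: MISS | VC [31, 19, 16]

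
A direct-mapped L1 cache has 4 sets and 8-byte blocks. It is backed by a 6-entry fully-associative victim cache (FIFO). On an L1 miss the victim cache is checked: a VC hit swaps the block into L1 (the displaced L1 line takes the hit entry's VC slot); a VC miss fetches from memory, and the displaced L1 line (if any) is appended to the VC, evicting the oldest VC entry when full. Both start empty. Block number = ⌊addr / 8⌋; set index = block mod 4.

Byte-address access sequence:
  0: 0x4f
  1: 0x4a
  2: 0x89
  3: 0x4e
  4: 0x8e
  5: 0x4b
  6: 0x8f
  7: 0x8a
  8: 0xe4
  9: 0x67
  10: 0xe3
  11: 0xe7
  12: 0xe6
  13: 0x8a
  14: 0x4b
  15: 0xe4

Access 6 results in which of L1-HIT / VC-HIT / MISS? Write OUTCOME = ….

OUTCOME = VC-HIT

0: 0x4f (blk 9, set 1) → MISS  vc=[]
1: 0x4a (blk 9, set 1) → L1-HIT  vc=[]
2: 0x89 (blk 17, set 1) → MISS  vc=[9]
3: 0x4e (blk 9, set 1) → VC-HIT  vc=[17]
4: 0x8e (blk 17, set 1) → VC-HIT  vc=[9]
5: 0x4b (blk 9, set 1) → VC-HIT  vc=[17]
6: 0x8f (blk 17, set 1) → VC-HIT  vc=[9]
7: 0x8a (blk 17, set 1) → L1-HIT  vc=[9]
8: 0xe4 (blk 28, set 0) → MISS  vc=[9]
9: 0x67 (blk 12, set 0) → MISS  vc=[9, 28]
10: 0xe3 (blk 28, set 0) → VC-HIT  vc=[9, 12]
11: 0xe7 (blk 28, set 0) → L1-HIT  vc=[9, 12]
12: 0xe6 (blk 28, set 0) → L1-HIT  vc=[9, 12]
13: 0x8a (blk 17, set 1) → L1-HIT  vc=[9, 12]
14: 0x4b (blk 9, set 1) → VC-HIT  vc=[17, 12]
15: 0xe4 (blk 28, set 0) → L1-HIT  vc=[17, 12]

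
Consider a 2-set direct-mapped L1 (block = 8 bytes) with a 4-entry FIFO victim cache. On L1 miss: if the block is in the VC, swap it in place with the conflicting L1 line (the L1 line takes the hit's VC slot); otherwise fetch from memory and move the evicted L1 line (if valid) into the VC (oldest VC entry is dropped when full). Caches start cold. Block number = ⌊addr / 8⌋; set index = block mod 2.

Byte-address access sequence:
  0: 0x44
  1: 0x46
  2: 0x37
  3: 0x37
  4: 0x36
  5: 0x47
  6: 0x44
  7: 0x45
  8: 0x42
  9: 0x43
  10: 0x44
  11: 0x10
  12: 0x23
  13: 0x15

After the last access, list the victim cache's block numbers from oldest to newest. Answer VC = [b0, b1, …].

0: 0x44 (blk 8, set 0) → MISS  vc=[]
1: 0x46 (blk 8, set 0) → L1-HIT  vc=[]
2: 0x37 (blk 6, set 0) → MISS  vc=[8]
3: 0x37 (blk 6, set 0) → L1-HIT  vc=[8]
4: 0x36 (blk 6, set 0) → L1-HIT  vc=[8]
5: 0x47 (blk 8, set 0) → VC-HIT  vc=[6]
6: 0x44 (blk 8, set 0) → L1-HIT  vc=[6]
7: 0x45 (blk 8, set 0) → L1-HIT  vc=[6]
8: 0x42 (blk 8, set 0) → L1-HIT  vc=[6]
9: 0x43 (blk 8, set 0) → L1-HIT  vc=[6]
10: 0x44 (blk 8, set 0) → L1-HIT  vc=[6]
11: 0x10 (blk 2, set 0) → MISS  vc=[6, 8]
12: 0x23 (blk 4, set 0) → MISS  vc=[6, 8, 2]
13: 0x15 (blk 2, set 0) → VC-HIT  vc=[6, 8, 4]

VC = [6, 8, 4]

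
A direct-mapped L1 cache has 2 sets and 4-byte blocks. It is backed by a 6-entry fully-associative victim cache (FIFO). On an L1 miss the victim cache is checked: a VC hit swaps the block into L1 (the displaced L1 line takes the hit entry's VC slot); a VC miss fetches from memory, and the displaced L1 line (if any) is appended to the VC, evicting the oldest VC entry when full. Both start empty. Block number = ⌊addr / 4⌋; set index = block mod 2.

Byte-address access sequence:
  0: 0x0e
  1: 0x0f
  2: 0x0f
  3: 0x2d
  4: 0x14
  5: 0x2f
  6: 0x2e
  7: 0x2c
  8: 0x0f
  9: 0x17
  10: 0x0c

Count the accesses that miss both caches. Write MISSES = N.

MISSES = 3

#0 0xe→b3/s1 MISS; vc=[]
#1 0xf→b3/s1 L1-HIT; vc=[]
#2 0xf→b3/s1 L1-HIT; vc=[]
#3 0x2d→b11/s1 MISS; vc=[3]
#4 0x14→b5/s1 MISS; vc=[3,11]
#5 0x2f→b11/s1 VC-HIT; vc=[3,5]
#6 0x2e→b11/s1 L1-HIT; vc=[3,5]
#7 0x2c→b11/s1 L1-HIT; vc=[3,5]
#8 0xf→b3/s1 VC-HIT; vc=[11,5]
#9 0x17→b5/s1 VC-HIT; vc=[11,3]
#10 0xc→b3/s1 VC-HIT; vc=[11,5]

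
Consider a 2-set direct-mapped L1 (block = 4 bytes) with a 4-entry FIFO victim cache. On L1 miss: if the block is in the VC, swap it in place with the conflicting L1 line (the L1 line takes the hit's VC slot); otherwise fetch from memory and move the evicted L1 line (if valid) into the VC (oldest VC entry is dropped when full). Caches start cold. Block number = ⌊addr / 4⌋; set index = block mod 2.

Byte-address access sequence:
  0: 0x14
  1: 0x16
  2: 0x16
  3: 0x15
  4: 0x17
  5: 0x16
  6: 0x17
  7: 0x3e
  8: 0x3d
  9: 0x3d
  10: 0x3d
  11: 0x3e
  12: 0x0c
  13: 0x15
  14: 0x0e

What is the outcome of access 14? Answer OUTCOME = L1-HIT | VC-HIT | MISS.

  [0] addr=0x14 blk=5 s=1: MISS | VC []
  [1] addr=0x16 blk=5 s=1: L1-HIT | VC []
  [2] addr=0x16 blk=5 s=1: L1-HIT | VC []
  [3] addr=0x15 blk=5 s=1: L1-HIT | VC []
  [4] addr=0x17 blk=5 s=1: L1-HIT | VC []
  [5] addr=0x16 blk=5 s=1: L1-HIT | VC []
  [6] addr=0x17 blk=5 s=1: L1-HIT | VC []
  [7] addr=0x3e blk=15 s=1: MISS | VC [5]
  [8] addr=0x3d blk=15 s=1: L1-HIT | VC [5]
  [9] addr=0x3d blk=15 s=1: L1-HIT | VC [5]
  [10] addr=0x3d blk=15 s=1: L1-HIT | VC [5]
  [11] addr=0x3e blk=15 s=1: L1-HIT | VC [5]
  [12] addr=0xc blk=3 s=1: MISS | VC [5, 15]
  [13] addr=0x15 blk=5 s=1: VC-HIT | VC [3, 15]
  [14] addr=0xe blk=3 s=1: VC-HIT | VC [5, 15]

OUTCOME = VC-HIT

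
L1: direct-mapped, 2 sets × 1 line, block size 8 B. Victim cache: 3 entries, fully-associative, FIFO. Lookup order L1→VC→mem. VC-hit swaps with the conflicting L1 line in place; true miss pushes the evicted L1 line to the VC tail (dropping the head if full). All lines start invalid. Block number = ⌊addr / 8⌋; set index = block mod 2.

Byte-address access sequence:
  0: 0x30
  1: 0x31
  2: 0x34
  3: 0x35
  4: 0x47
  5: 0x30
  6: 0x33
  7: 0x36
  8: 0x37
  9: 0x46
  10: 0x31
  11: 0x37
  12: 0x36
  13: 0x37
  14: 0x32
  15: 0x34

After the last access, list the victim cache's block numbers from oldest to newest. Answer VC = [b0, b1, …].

VC = [8]

#0 0x30→b6/s0 MISS; vc=[]
#1 0x31→b6/s0 L1-HIT; vc=[]
#2 0x34→b6/s0 L1-HIT; vc=[]
#3 0x35→b6/s0 L1-HIT; vc=[]
#4 0x47→b8/s0 MISS; vc=[6]
#5 0x30→b6/s0 VC-HIT; vc=[8]
#6 0x33→b6/s0 L1-HIT; vc=[8]
#7 0x36→b6/s0 L1-HIT; vc=[8]
#8 0x37→b6/s0 L1-HIT; vc=[8]
#9 0x46→b8/s0 VC-HIT; vc=[6]
#10 0x31→b6/s0 VC-HIT; vc=[8]
#11 0x37→b6/s0 L1-HIT; vc=[8]
#12 0x36→b6/s0 L1-HIT; vc=[8]
#13 0x37→b6/s0 L1-HIT; vc=[8]
#14 0x32→b6/s0 L1-HIT; vc=[8]
#15 0x34→b6/s0 L1-HIT; vc=[8]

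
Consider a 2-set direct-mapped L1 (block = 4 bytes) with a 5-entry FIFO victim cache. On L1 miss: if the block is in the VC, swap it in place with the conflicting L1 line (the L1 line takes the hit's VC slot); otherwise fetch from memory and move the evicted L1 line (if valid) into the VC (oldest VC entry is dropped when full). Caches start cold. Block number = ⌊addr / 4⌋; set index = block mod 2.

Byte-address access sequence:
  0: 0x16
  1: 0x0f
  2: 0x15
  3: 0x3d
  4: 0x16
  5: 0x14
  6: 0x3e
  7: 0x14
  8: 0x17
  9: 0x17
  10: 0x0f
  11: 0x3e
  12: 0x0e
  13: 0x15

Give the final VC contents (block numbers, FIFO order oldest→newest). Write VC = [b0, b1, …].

VC = [3, 15]

0: 0x16 (blk 5, set 1) → MISS  vc=[]
1: 0xf (blk 3, set 1) → MISS  vc=[5]
2: 0x15 (blk 5, set 1) → VC-HIT  vc=[3]
3: 0x3d (blk 15, set 1) → MISS  vc=[3, 5]
4: 0x16 (blk 5, set 1) → VC-HIT  vc=[3, 15]
5: 0x14 (blk 5, set 1) → L1-HIT  vc=[3, 15]
6: 0x3e (blk 15, set 1) → VC-HIT  vc=[3, 5]
7: 0x14 (blk 5, set 1) → VC-HIT  vc=[3, 15]
8: 0x17 (blk 5, set 1) → L1-HIT  vc=[3, 15]
9: 0x17 (blk 5, set 1) → L1-HIT  vc=[3, 15]
10: 0xf (blk 3, set 1) → VC-HIT  vc=[5, 15]
11: 0x3e (blk 15, set 1) → VC-HIT  vc=[5, 3]
12: 0xe (blk 3, set 1) → VC-HIT  vc=[5, 15]
13: 0x15 (blk 5, set 1) → VC-HIT  vc=[3, 15]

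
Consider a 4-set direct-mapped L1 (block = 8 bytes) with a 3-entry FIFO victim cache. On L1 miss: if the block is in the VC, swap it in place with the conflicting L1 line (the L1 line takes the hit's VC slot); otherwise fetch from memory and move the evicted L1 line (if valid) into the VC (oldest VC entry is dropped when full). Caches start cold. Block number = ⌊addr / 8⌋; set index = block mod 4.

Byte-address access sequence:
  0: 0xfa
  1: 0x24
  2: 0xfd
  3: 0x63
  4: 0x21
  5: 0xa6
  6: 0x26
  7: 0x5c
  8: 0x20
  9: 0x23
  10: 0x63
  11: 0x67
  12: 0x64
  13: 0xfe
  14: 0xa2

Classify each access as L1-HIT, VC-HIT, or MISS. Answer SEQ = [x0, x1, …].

  [0] addr=0xfa blk=31 s=3: MISS | VC []
  [1] addr=0x24 blk=4 s=0: MISS | VC []
  [2] addr=0xfd blk=31 s=3: L1-HIT | VC []
  [3] addr=0x63 blk=12 s=0: MISS | VC [4]
  [4] addr=0x21 blk=4 s=0: VC-HIT | VC [12]
  [5] addr=0xa6 blk=20 s=0: MISS | VC [12, 4]
  [6] addr=0x26 blk=4 s=0: VC-HIT | VC [12, 20]
  [7] addr=0x5c blk=11 s=3: MISS | VC [12, 20, 31]
  [8] addr=0x20 blk=4 s=0: L1-HIT | VC [12, 20, 31]
  [9] addr=0x23 blk=4 s=0: L1-HIT | VC [12, 20, 31]
  [10] addr=0x63 blk=12 s=0: VC-HIT | VC [4, 20, 31]
  [11] addr=0x67 blk=12 s=0: L1-HIT | VC [4, 20, 31]
  [12] addr=0x64 blk=12 s=0: L1-HIT | VC [4, 20, 31]
  [13] addr=0xfe blk=31 s=3: VC-HIT | VC [4, 20, 11]
  [14] addr=0xa2 blk=20 s=0: VC-HIT | VC [4, 12, 11]

SEQ = [MISS, MISS, L1-HIT, MISS, VC-HIT, MISS, VC-HIT, MISS, L1-HIT, L1-HIT, VC-HIT, L1-HIT, L1-HIT, VC-HIT, VC-HIT]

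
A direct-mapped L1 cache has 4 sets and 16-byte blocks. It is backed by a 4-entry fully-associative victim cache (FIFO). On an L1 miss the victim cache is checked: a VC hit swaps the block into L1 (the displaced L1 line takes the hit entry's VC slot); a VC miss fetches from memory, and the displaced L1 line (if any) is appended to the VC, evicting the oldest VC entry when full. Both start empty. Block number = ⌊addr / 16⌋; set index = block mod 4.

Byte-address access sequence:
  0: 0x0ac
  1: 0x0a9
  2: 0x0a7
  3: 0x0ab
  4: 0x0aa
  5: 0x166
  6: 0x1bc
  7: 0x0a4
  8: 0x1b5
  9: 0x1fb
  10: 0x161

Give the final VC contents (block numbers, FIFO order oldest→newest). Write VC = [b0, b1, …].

#0 0xac→b10/s2 MISS; vc=[]
#1 0xa9→b10/s2 L1-HIT; vc=[]
#2 0xa7→b10/s2 L1-HIT; vc=[]
#3 0xab→b10/s2 L1-HIT; vc=[]
#4 0xaa→b10/s2 L1-HIT; vc=[]
#5 0x166→b22/s2 MISS; vc=[10]
#6 0x1bc→b27/s3 MISS; vc=[10]
#7 0xa4→b10/s2 VC-HIT; vc=[22]
#8 0x1b5→b27/s3 L1-HIT; vc=[22]
#9 0x1fb→b31/s3 MISS; vc=[22,27]
#10 0x161→b22/s2 VC-HIT; vc=[10,27]

VC = [10, 27]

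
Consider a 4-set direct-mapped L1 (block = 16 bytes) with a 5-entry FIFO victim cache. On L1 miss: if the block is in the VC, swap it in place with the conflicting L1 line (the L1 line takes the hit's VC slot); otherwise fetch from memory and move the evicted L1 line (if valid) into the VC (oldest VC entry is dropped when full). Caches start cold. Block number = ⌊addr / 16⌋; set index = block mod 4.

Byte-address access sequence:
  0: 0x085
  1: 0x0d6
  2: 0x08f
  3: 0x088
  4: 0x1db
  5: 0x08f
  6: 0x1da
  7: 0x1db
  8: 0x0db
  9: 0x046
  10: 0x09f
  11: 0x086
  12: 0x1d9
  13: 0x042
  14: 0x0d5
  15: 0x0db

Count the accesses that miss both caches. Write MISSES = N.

MISSES = 5

0: 0x85 (blk 8, set 0) → MISS  vc=[]
1: 0xd6 (blk 13, set 1) → MISS  vc=[]
2: 0x8f (blk 8, set 0) → L1-HIT  vc=[]
3: 0x88 (blk 8, set 0) → L1-HIT  vc=[]
4: 0x1db (blk 29, set 1) → MISS  vc=[13]
5: 0x8f (blk 8, set 0) → L1-HIT  vc=[13]
6: 0x1da (blk 29, set 1) → L1-HIT  vc=[13]
7: 0x1db (blk 29, set 1) → L1-HIT  vc=[13]
8: 0xdb (blk 13, set 1) → VC-HIT  vc=[29]
9: 0x46 (blk 4, set 0) → MISS  vc=[29, 8]
10: 0x9f (blk 9, set 1) → MISS  vc=[29, 8, 13]
11: 0x86 (blk 8, set 0) → VC-HIT  vc=[29, 4, 13]
12: 0x1d9 (blk 29, set 1) → VC-HIT  vc=[9, 4, 13]
13: 0x42 (blk 4, set 0) → VC-HIT  vc=[9, 8, 13]
14: 0xd5 (blk 13, set 1) → VC-HIT  vc=[9, 8, 29]
15: 0xdb (blk 13, set 1) → L1-HIT  vc=[9, 8, 29]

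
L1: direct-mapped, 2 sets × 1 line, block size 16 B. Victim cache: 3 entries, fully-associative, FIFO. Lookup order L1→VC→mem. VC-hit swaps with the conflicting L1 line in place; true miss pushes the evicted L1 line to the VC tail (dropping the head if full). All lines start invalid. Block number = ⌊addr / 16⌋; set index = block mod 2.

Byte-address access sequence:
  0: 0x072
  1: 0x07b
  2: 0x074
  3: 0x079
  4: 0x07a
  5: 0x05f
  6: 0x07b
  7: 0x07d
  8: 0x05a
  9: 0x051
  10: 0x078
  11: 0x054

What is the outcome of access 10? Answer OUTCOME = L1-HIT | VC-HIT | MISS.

OUTCOME = VC-HIT

0: 0x72 (blk 7, set 1) → MISS  vc=[]
1: 0x7b (blk 7, set 1) → L1-HIT  vc=[]
2: 0x74 (blk 7, set 1) → L1-HIT  vc=[]
3: 0x79 (blk 7, set 1) → L1-HIT  vc=[]
4: 0x7a (blk 7, set 1) → L1-HIT  vc=[]
5: 0x5f (blk 5, set 1) → MISS  vc=[7]
6: 0x7b (blk 7, set 1) → VC-HIT  vc=[5]
7: 0x7d (blk 7, set 1) → L1-HIT  vc=[5]
8: 0x5a (blk 5, set 1) → VC-HIT  vc=[7]
9: 0x51 (blk 5, set 1) → L1-HIT  vc=[7]
10: 0x78 (blk 7, set 1) → VC-HIT  vc=[5]
11: 0x54 (blk 5, set 1) → VC-HIT  vc=[7]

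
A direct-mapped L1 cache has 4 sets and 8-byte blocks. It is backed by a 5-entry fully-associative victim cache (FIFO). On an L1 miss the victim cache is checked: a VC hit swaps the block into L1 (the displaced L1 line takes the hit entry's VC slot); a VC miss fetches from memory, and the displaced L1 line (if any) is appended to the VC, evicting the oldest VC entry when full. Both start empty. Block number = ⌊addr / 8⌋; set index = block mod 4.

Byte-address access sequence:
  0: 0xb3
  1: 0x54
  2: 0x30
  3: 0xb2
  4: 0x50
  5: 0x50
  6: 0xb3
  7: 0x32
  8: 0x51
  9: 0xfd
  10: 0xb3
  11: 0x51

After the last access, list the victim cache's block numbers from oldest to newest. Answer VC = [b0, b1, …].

VC = [22, 6]

  [0] addr=0xb3 blk=22 s=2: MISS | VC []
  [1] addr=0x54 blk=10 s=2: MISS | VC [22]
  [2] addr=0x30 blk=6 s=2: MISS | VC [22, 10]
  [3] addr=0xb2 blk=22 s=2: VC-HIT | VC [6, 10]
  [4] addr=0x50 blk=10 s=2: VC-HIT | VC [6, 22]
  [5] addr=0x50 blk=10 s=2: L1-HIT | VC [6, 22]
  [6] addr=0xb3 blk=22 s=2: VC-HIT | VC [6, 10]
  [7] addr=0x32 blk=6 s=2: VC-HIT | VC [22, 10]
  [8] addr=0x51 blk=10 s=2: VC-HIT | VC [22, 6]
  [9] addr=0xfd blk=31 s=3: MISS | VC [22, 6]
  [10] addr=0xb3 blk=22 s=2: VC-HIT | VC [10, 6]
  [11] addr=0x51 blk=10 s=2: VC-HIT | VC [22, 6]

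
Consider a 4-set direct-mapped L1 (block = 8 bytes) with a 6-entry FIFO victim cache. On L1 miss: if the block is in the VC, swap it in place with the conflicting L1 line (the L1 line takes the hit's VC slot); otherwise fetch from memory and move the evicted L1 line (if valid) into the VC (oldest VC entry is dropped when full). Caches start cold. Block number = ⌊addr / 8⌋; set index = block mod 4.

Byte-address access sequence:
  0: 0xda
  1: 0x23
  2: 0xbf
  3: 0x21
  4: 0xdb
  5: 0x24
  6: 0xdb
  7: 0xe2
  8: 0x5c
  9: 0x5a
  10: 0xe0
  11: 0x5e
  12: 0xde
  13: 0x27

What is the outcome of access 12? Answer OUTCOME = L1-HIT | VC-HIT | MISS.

OUTCOME = VC-HIT

0: 0xda (blk 27, set 3) → MISS  vc=[]
1: 0x23 (blk 4, set 0) → MISS  vc=[]
2: 0xbf (blk 23, set 3) → MISS  vc=[27]
3: 0x21 (blk 4, set 0) → L1-HIT  vc=[27]
4: 0xdb (blk 27, set 3) → VC-HIT  vc=[23]
5: 0x24 (blk 4, set 0) → L1-HIT  vc=[23]
6: 0xdb (blk 27, set 3) → L1-HIT  vc=[23]
7: 0xe2 (blk 28, set 0) → MISS  vc=[23, 4]
8: 0x5c (blk 11, set 3) → MISS  vc=[23, 4, 27]
9: 0x5a (blk 11, set 3) → L1-HIT  vc=[23, 4, 27]
10: 0xe0 (blk 28, set 0) → L1-HIT  vc=[23, 4, 27]
11: 0x5e (blk 11, set 3) → L1-HIT  vc=[23, 4, 27]
12: 0xde (blk 27, set 3) → VC-HIT  vc=[23, 4, 11]
13: 0x27 (blk 4, set 0) → VC-HIT  vc=[23, 28, 11]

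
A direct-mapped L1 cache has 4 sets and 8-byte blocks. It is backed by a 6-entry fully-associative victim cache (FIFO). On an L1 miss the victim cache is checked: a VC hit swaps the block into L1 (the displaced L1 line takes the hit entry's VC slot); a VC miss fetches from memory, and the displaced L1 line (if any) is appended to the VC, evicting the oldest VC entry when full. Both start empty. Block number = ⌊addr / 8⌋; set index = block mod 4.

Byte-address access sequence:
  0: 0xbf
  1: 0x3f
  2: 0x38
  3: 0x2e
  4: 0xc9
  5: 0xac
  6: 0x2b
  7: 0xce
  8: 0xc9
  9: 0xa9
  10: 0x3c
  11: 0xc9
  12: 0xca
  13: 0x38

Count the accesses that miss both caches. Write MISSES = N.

MISSES = 5

  [0] addr=0xbf blk=23 s=3: MISS | VC []
  [1] addr=0x3f blk=7 s=3: MISS | VC [23]
  [2] addr=0x38 blk=7 s=3: L1-HIT | VC [23]
  [3] addr=0x2e blk=5 s=1: MISS | VC [23]
  [4] addr=0xc9 blk=25 s=1: MISS | VC [23, 5]
  [5] addr=0xac blk=21 s=1: MISS | VC [23, 5, 25]
  [6] addr=0x2b blk=5 s=1: VC-HIT | VC [23, 21, 25]
  [7] addr=0xce blk=25 s=1: VC-HIT | VC [23, 21, 5]
  [8] addr=0xc9 blk=25 s=1: L1-HIT | VC [23, 21, 5]
  [9] addr=0xa9 blk=21 s=1: VC-HIT | VC [23, 25, 5]
  [10] addr=0x3c blk=7 s=3: L1-HIT | VC [23, 25, 5]
  [11] addr=0xc9 blk=25 s=1: VC-HIT | VC [23, 21, 5]
  [12] addr=0xca blk=25 s=1: L1-HIT | VC [23, 21, 5]
  [13] addr=0x38 blk=7 s=3: L1-HIT | VC [23, 21, 5]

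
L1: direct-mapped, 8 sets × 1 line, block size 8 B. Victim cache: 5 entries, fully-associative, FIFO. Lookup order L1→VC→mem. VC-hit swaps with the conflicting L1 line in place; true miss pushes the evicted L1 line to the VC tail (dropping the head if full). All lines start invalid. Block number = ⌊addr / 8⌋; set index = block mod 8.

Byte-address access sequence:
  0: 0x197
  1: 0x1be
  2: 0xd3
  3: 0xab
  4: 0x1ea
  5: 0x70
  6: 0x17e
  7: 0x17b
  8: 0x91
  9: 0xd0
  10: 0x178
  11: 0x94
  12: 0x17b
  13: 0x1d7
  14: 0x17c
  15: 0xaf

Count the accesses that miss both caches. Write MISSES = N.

MISSES = 9

0: 0x197 (blk 50, set 2) → MISS  vc=[]
1: 0x1be (blk 55, set 7) → MISS  vc=[]
2: 0xd3 (blk 26, set 2) → MISS  vc=[50]
3: 0xab (blk 21, set 5) → MISS  vc=[50]
4: 0x1ea (blk 61, set 5) → MISS  vc=[50, 21]
5: 0x70 (blk 14, set 6) → MISS  vc=[50, 21]
6: 0x17e (blk 47, set 7) → MISS  vc=[50, 21, 55]
7: 0x17b (blk 47, set 7) → L1-HIT  vc=[50, 21, 55]
8: 0x91 (blk 18, set 2) → MISS  vc=[50, 21, 55, 26]
9: 0xd0 (blk 26, set 2) → VC-HIT  vc=[50, 21, 55, 18]
10: 0x178 (blk 47, set 7) → L1-HIT  vc=[50, 21, 55, 18]
11: 0x94 (blk 18, set 2) → VC-HIT  vc=[50, 21, 55, 26]
12: 0x17b (blk 47, set 7) → L1-HIT  vc=[50, 21, 55, 26]
13: 0x1d7 (blk 58, set 2) → MISS  vc=[50, 21, 55, 26, 18]
14: 0x17c (blk 47, set 7) → L1-HIT  vc=[50, 21, 55, 26, 18]
15: 0xaf (blk 21, set 5) → VC-HIT  vc=[50, 61, 55, 26, 18]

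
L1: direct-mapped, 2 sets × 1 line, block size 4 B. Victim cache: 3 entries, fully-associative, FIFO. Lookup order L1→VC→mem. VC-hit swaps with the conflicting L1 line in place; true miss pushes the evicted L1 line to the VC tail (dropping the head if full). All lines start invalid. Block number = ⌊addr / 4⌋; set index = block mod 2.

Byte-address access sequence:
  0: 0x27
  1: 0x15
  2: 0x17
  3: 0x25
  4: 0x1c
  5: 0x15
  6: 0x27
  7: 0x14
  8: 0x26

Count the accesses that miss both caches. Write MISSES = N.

MISSES = 3

  [0] addr=0x27 blk=9 s=1: MISS | VC []
  [1] addr=0x15 blk=5 s=1: MISS | VC [9]
  [2] addr=0x17 blk=5 s=1: L1-HIT | VC [9]
  [3] addr=0x25 blk=9 s=1: VC-HIT | VC [5]
  [4] addr=0x1c blk=7 s=1: MISS | VC [5, 9]
  [5] addr=0x15 blk=5 s=1: VC-HIT | VC [7, 9]
  [6] addr=0x27 blk=9 s=1: VC-HIT | VC [7, 5]
  [7] addr=0x14 blk=5 s=1: VC-HIT | VC [7, 9]
  [8] addr=0x26 blk=9 s=1: VC-HIT | VC [7, 5]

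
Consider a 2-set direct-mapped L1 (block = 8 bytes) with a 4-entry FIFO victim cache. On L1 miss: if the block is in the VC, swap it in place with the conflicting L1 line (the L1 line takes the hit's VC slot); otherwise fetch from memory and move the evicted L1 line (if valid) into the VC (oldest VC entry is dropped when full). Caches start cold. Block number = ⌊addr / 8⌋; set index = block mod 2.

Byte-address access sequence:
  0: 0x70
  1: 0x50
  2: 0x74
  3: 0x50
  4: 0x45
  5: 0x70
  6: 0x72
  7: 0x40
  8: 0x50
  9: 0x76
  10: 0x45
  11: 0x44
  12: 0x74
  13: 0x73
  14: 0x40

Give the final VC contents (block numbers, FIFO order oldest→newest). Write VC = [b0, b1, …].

  [0] addr=0x70 blk=14 s=0: MISS | VC []
  [1] addr=0x50 blk=10 s=0: MISS | VC [14]
  [2] addr=0x74 blk=14 s=0: VC-HIT | VC [10]
  [3] addr=0x50 blk=10 s=0: VC-HIT | VC [14]
  [4] addr=0x45 blk=8 s=0: MISS | VC [14, 10]
  [5] addr=0x70 blk=14 s=0: VC-HIT | VC [8, 10]
  [6] addr=0x72 blk=14 s=0: L1-HIT | VC [8, 10]
  [7] addr=0x40 blk=8 s=0: VC-HIT | VC [14, 10]
  [8] addr=0x50 blk=10 s=0: VC-HIT | VC [14, 8]
  [9] addr=0x76 blk=14 s=0: VC-HIT | VC [10, 8]
  [10] addr=0x45 blk=8 s=0: VC-HIT | VC [10, 14]
  [11] addr=0x44 blk=8 s=0: L1-HIT | VC [10, 14]
  [12] addr=0x74 blk=14 s=0: VC-HIT | VC [10, 8]
  [13] addr=0x73 blk=14 s=0: L1-HIT | VC [10, 8]
  [14] addr=0x40 blk=8 s=0: VC-HIT | VC [10, 14]

VC = [10, 14]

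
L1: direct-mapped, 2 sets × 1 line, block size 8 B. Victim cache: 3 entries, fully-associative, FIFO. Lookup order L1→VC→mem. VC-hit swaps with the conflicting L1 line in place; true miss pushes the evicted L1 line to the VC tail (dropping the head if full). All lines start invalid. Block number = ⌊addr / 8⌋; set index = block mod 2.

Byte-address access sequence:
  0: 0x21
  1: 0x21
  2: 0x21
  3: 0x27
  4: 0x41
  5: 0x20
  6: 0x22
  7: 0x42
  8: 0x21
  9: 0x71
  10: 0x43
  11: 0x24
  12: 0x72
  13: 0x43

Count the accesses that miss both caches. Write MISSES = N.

MISSES = 3

0: 0x21 (blk 4, set 0) → MISS  vc=[]
1: 0x21 (blk 4, set 0) → L1-HIT  vc=[]
2: 0x21 (blk 4, set 0) → L1-HIT  vc=[]
3: 0x27 (blk 4, set 0) → L1-HIT  vc=[]
4: 0x41 (blk 8, set 0) → MISS  vc=[4]
5: 0x20 (blk 4, set 0) → VC-HIT  vc=[8]
6: 0x22 (blk 4, set 0) → L1-HIT  vc=[8]
7: 0x42 (blk 8, set 0) → VC-HIT  vc=[4]
8: 0x21 (blk 4, set 0) → VC-HIT  vc=[8]
9: 0x71 (blk 14, set 0) → MISS  vc=[8, 4]
10: 0x43 (blk 8, set 0) → VC-HIT  vc=[14, 4]
11: 0x24 (blk 4, set 0) → VC-HIT  vc=[14, 8]
12: 0x72 (blk 14, set 0) → VC-HIT  vc=[4, 8]
13: 0x43 (blk 8, set 0) → VC-HIT  vc=[4, 14]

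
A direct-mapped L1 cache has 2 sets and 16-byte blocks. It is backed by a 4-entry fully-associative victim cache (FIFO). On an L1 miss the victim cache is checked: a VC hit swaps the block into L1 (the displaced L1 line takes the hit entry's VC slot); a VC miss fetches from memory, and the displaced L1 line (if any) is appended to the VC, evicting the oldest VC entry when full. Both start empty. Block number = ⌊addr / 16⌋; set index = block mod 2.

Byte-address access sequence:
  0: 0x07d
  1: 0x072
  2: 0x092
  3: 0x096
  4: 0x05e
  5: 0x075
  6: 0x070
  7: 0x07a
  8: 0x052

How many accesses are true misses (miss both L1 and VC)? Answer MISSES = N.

0: 0x7d (blk 7, set 1) → MISS  vc=[]
1: 0x72 (blk 7, set 1) → L1-HIT  vc=[]
2: 0x92 (blk 9, set 1) → MISS  vc=[7]
3: 0x96 (blk 9, set 1) → L1-HIT  vc=[7]
4: 0x5e (blk 5, set 1) → MISS  vc=[7, 9]
5: 0x75 (blk 7, set 1) → VC-HIT  vc=[5, 9]
6: 0x70 (blk 7, set 1) → L1-HIT  vc=[5, 9]
7: 0x7a (blk 7, set 1) → L1-HIT  vc=[5, 9]
8: 0x52 (blk 5, set 1) → VC-HIT  vc=[7, 9]

MISSES = 3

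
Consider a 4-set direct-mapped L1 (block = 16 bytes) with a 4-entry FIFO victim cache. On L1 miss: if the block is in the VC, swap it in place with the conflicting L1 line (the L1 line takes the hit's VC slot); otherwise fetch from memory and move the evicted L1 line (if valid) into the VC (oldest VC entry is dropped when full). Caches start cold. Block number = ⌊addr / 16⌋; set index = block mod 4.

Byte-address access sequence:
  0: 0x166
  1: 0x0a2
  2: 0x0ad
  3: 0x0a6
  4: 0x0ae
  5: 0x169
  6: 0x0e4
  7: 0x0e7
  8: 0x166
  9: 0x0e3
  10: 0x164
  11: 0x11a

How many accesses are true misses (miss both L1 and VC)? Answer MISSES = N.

0: 0x166 (blk 22, set 2) → MISS  vc=[]
1: 0xa2 (blk 10, set 2) → MISS  vc=[22]
2: 0xad (blk 10, set 2) → L1-HIT  vc=[22]
3: 0xa6 (blk 10, set 2) → L1-HIT  vc=[22]
4: 0xae (blk 10, set 2) → L1-HIT  vc=[22]
5: 0x169 (blk 22, set 2) → VC-HIT  vc=[10]
6: 0xe4 (blk 14, set 2) → MISS  vc=[10, 22]
7: 0xe7 (blk 14, set 2) → L1-HIT  vc=[10, 22]
8: 0x166 (blk 22, set 2) → VC-HIT  vc=[10, 14]
9: 0xe3 (blk 14, set 2) → VC-HIT  vc=[10, 22]
10: 0x164 (blk 22, set 2) → VC-HIT  vc=[10, 14]
11: 0x11a (blk 17, set 1) → MISS  vc=[10, 14]

MISSES = 4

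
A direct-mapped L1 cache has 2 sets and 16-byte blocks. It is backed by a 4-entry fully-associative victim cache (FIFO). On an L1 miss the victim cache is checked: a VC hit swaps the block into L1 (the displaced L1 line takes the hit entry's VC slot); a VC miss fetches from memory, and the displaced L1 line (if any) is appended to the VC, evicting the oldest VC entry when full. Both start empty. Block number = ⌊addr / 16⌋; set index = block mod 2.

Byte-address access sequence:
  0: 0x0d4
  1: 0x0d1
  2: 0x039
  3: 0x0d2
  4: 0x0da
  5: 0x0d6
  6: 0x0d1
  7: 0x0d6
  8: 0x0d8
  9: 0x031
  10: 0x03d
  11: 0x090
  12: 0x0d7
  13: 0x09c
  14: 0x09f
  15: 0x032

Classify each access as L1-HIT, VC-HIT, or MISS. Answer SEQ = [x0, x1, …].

  [0] addr=0xd4 blk=13 s=1: MISS | VC []
  [1] addr=0xd1 blk=13 s=1: L1-HIT | VC []
  [2] addr=0x39 blk=3 s=1: MISS | VC [13]
  [3] addr=0xd2 blk=13 s=1: VC-HIT | VC [3]
  [4] addr=0xda blk=13 s=1: L1-HIT | VC [3]
  [5] addr=0xd6 blk=13 s=1: L1-HIT | VC [3]
  [6] addr=0xd1 blk=13 s=1: L1-HIT | VC [3]
  [7] addr=0xd6 blk=13 s=1: L1-HIT | VC [3]
  [8] addr=0xd8 blk=13 s=1: L1-HIT | VC [3]
  [9] addr=0x31 blk=3 s=1: VC-HIT | VC [13]
  [10] addr=0x3d blk=3 s=1: L1-HIT | VC [13]
  [11] addr=0x90 blk=9 s=1: MISS | VC [13, 3]
  [12] addr=0xd7 blk=13 s=1: VC-HIT | VC [9, 3]
  [13] addr=0x9c blk=9 s=1: VC-HIT | VC [13, 3]
  [14] addr=0x9f blk=9 s=1: L1-HIT | VC [13, 3]
  [15] addr=0x32 blk=3 s=1: VC-HIT | VC [13, 9]

SEQ = [MISS, L1-HIT, MISS, VC-HIT, L1-HIT, L1-HIT, L1-HIT, L1-HIT, L1-HIT, VC-HIT, L1-HIT, MISS, VC-HIT, VC-HIT, L1-HIT, VC-HIT]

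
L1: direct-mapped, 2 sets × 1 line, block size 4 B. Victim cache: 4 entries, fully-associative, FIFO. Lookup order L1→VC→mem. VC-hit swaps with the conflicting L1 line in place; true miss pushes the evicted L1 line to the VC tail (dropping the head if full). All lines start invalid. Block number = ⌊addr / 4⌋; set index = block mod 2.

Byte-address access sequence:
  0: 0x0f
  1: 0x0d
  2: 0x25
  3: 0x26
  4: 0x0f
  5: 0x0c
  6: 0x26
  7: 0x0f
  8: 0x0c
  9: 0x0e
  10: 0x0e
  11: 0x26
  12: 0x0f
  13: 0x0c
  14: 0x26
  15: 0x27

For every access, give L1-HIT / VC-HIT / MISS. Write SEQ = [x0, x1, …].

SEQ = [MISS, L1-HIT, MISS, L1-HIT, VC-HIT, L1-HIT, VC-HIT, VC-HIT, L1-HIT, L1-HIT, L1-HIT, VC-HIT, VC-HIT, L1-HIT, VC-HIT, L1-HIT]

#0 0xf→b3/s1 MISS; vc=[]
#1 0xd→b3/s1 L1-HIT; vc=[]
#2 0x25→b9/s1 MISS; vc=[3]
#3 0x26→b9/s1 L1-HIT; vc=[3]
#4 0xf→b3/s1 VC-HIT; vc=[9]
#5 0xc→b3/s1 L1-HIT; vc=[9]
#6 0x26→b9/s1 VC-HIT; vc=[3]
#7 0xf→b3/s1 VC-HIT; vc=[9]
#8 0xc→b3/s1 L1-HIT; vc=[9]
#9 0xe→b3/s1 L1-HIT; vc=[9]
#10 0xe→b3/s1 L1-HIT; vc=[9]
#11 0x26→b9/s1 VC-HIT; vc=[3]
#12 0xf→b3/s1 VC-HIT; vc=[9]
#13 0xc→b3/s1 L1-HIT; vc=[9]
#14 0x26→b9/s1 VC-HIT; vc=[3]
#15 0x27→b9/s1 L1-HIT; vc=[3]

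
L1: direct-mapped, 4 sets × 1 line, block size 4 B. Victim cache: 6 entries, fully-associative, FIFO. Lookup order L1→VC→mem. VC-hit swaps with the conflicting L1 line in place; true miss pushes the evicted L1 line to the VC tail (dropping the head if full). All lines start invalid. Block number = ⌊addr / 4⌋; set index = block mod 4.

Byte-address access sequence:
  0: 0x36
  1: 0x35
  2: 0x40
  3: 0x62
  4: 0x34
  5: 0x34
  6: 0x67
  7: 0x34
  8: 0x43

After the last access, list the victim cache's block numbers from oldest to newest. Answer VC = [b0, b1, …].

VC = [24, 25]

  [0] addr=0x36 blk=13 s=1: MISS | VC []
  [1] addr=0x35 blk=13 s=1: L1-HIT | VC []
  [2] addr=0x40 blk=16 s=0: MISS | VC []
  [3] addr=0x62 blk=24 s=0: MISS | VC [16]
  [4] addr=0x34 blk=13 s=1: L1-HIT | VC [16]
  [5] addr=0x34 blk=13 s=1: L1-HIT | VC [16]
  [6] addr=0x67 blk=25 s=1: MISS | VC [16, 13]
  [7] addr=0x34 blk=13 s=1: VC-HIT | VC [16, 25]
  [8] addr=0x43 blk=16 s=0: VC-HIT | VC [24, 25]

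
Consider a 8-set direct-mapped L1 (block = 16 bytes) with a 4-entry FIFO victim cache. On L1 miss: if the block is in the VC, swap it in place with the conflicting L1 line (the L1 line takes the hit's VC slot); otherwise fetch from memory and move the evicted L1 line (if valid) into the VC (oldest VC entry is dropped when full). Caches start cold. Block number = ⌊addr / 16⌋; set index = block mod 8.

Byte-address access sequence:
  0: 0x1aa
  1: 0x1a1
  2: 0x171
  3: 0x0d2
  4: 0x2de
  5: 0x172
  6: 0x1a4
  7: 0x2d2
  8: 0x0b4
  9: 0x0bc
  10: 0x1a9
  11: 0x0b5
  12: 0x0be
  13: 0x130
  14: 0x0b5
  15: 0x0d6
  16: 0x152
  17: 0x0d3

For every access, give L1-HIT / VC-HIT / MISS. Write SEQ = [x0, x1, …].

  [0] addr=0x1aa blk=26 s=2: MISS | VC []
  [1] addr=0x1a1 blk=26 s=2: L1-HIT | VC []
  [2] addr=0x171 blk=23 s=7: MISS | VC []
  [3] addr=0xd2 blk=13 s=5: MISS | VC []
  [4] addr=0x2de blk=45 s=5: MISS | VC [13]
  [5] addr=0x172 blk=23 s=7: L1-HIT | VC [13]
  [6] addr=0x1a4 blk=26 s=2: L1-HIT | VC [13]
  [7] addr=0x2d2 blk=45 s=5: L1-HIT | VC [13]
  [8] addr=0xb4 blk=11 s=3: MISS | VC [13]
  [9] addr=0xbc blk=11 s=3: L1-HIT | VC [13]
  [10] addr=0x1a9 blk=26 s=2: L1-HIT | VC [13]
  [11] addr=0xb5 blk=11 s=3: L1-HIT | VC [13]
  [12] addr=0xbe blk=11 s=3: L1-HIT | VC [13]
  [13] addr=0x130 blk=19 s=3: MISS | VC [13, 11]
  [14] addr=0xb5 blk=11 s=3: VC-HIT | VC [13, 19]
  [15] addr=0xd6 blk=13 s=5: VC-HIT | VC [45, 19]
  [16] addr=0x152 blk=21 s=5: MISS | VC [45, 19, 13]
  [17] addr=0xd3 blk=13 s=5: VC-HIT | VC [45, 19, 21]

SEQ = [MISS, L1-HIT, MISS, MISS, MISS, L1-HIT, L1-HIT, L1-HIT, MISS, L1-HIT, L1-HIT, L1-HIT, L1-HIT, MISS, VC-HIT, VC-HIT, MISS, VC-HIT]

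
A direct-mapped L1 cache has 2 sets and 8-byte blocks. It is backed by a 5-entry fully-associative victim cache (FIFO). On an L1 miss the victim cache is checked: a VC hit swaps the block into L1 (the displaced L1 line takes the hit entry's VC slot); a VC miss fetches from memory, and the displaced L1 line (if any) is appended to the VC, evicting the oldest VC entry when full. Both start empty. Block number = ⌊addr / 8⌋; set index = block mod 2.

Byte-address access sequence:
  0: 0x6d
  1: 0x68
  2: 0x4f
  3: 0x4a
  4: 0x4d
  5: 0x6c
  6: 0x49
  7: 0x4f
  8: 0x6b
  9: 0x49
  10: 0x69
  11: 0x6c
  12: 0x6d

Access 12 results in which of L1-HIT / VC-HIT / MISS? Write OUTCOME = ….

  [0] addr=0x6d blk=13 s=1: MISS | VC []
  [1] addr=0x68 blk=13 s=1: L1-HIT | VC []
  [2] addr=0x4f blk=9 s=1: MISS | VC [13]
  [3] addr=0x4a blk=9 s=1: L1-HIT | VC [13]
  [4] addr=0x4d blk=9 s=1: L1-HIT | VC [13]
  [5] addr=0x6c blk=13 s=1: VC-HIT | VC [9]
  [6] addr=0x49 blk=9 s=1: VC-HIT | VC [13]
  [7] addr=0x4f blk=9 s=1: L1-HIT | VC [13]
  [8] addr=0x6b blk=13 s=1: VC-HIT | VC [9]
  [9] addr=0x49 blk=9 s=1: VC-HIT | VC [13]
  [10] addr=0x69 blk=13 s=1: VC-HIT | VC [9]
  [11] addr=0x6c blk=13 s=1: L1-HIT | VC [9]
  [12] addr=0x6d blk=13 s=1: L1-HIT | VC [9]

OUTCOME = L1-HIT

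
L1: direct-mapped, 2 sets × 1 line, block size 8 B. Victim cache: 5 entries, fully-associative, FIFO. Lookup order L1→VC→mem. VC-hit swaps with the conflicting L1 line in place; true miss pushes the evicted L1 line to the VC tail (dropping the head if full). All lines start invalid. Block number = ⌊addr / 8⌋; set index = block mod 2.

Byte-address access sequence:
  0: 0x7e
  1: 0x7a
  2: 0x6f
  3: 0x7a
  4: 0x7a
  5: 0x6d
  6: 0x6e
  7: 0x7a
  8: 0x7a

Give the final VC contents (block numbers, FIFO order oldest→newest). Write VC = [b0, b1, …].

  [0] addr=0x7e blk=15 s=1: MISS | VC []
  [1] addr=0x7a blk=15 s=1: L1-HIT | VC []
  [2] addr=0x6f blk=13 s=1: MISS | VC [15]
  [3] addr=0x7a blk=15 s=1: VC-HIT | VC [13]
  [4] addr=0x7a blk=15 s=1: L1-HIT | VC [13]
  [5] addr=0x6d blk=13 s=1: VC-HIT | VC [15]
  [6] addr=0x6e blk=13 s=1: L1-HIT | VC [15]
  [7] addr=0x7a blk=15 s=1: VC-HIT | VC [13]
  [8] addr=0x7a blk=15 s=1: L1-HIT | VC [13]

VC = [13]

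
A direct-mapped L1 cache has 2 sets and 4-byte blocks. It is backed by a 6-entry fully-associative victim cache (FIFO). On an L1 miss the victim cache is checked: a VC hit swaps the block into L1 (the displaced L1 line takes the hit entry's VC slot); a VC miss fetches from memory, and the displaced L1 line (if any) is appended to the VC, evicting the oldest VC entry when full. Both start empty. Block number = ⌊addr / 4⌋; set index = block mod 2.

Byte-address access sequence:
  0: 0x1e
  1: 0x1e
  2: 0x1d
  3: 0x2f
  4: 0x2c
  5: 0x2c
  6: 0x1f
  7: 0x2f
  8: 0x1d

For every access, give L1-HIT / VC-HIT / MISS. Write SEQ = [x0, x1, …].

SEQ = [MISS, L1-HIT, L1-HIT, MISS, L1-HIT, L1-HIT, VC-HIT, VC-HIT, VC-HIT]

0: 0x1e (blk 7, set 1) → MISS  vc=[]
1: 0x1e (blk 7, set 1) → L1-HIT  vc=[]
2: 0x1d (blk 7, set 1) → L1-HIT  vc=[]
3: 0x2f (blk 11, set 1) → MISS  vc=[7]
4: 0x2c (blk 11, set 1) → L1-HIT  vc=[7]
5: 0x2c (blk 11, set 1) → L1-HIT  vc=[7]
6: 0x1f (blk 7, set 1) → VC-HIT  vc=[11]
7: 0x2f (blk 11, set 1) → VC-HIT  vc=[7]
8: 0x1d (blk 7, set 1) → VC-HIT  vc=[11]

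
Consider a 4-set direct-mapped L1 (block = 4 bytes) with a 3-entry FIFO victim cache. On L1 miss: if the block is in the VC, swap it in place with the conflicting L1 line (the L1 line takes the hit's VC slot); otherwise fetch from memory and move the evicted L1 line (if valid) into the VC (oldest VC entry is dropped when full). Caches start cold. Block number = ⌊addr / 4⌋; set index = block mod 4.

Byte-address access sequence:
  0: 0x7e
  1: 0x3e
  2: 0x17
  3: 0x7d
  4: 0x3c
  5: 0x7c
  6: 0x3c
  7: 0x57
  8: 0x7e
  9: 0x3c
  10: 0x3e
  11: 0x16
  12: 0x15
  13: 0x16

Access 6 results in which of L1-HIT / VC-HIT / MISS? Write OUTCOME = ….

  [0] addr=0x7e blk=31 s=3: MISS | VC []
  [1] addr=0x3e blk=15 s=3: MISS | VC [31]
  [2] addr=0x17 blk=5 s=1: MISS | VC [31]
  [3] addr=0x7d blk=31 s=3: VC-HIT | VC [15]
  [4] addr=0x3c blk=15 s=3: VC-HIT | VC [31]
  [5] addr=0x7c blk=31 s=3: VC-HIT | VC [15]
  [6] addr=0x3c blk=15 s=3: VC-HIT | VC [31]
  [7] addr=0x57 blk=21 s=1: MISS | VC [31, 5]
  [8] addr=0x7e blk=31 s=3: VC-HIT | VC [15, 5]
  [9] addr=0x3c blk=15 s=3: VC-HIT | VC [31, 5]
  [10] addr=0x3e blk=15 s=3: L1-HIT | VC [31, 5]
  [11] addr=0x16 blk=5 s=1: VC-HIT | VC [31, 21]
  [12] addr=0x15 blk=5 s=1: L1-HIT | VC [31, 21]
  [13] addr=0x16 blk=5 s=1: L1-HIT | VC [31, 21]

OUTCOME = VC-HIT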